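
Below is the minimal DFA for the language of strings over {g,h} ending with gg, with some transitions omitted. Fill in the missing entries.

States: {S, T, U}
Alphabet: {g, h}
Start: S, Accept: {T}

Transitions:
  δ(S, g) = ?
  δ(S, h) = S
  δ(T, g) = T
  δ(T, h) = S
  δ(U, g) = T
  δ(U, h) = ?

From the language and accept set, identify what each state tracks — S: last symbol not g; T: two trailing g's; U: one trailing g.
Each missing δ(q, a) is the state matching the new tracked value after reading a.
δ(S, g) = U; δ(U, h) = S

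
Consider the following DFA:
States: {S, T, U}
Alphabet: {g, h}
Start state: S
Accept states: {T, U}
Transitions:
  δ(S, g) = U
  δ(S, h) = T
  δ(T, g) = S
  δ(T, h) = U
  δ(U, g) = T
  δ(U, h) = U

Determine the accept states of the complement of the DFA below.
Complement accept states = All states \ Original accept states
= {S, T, U} \ {T, U}
{S}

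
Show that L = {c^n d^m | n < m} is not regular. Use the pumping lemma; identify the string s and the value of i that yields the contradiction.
Assume L is regular with pumping length p. Idea: pumping up the c-block makes the c-count reach the d-count.
Choose s = c^p d^(p+1) ∈ L. By the pumping lemma, s = xyz with |xy| ≤ p, |y| > 0, so y = c^k with k ≥ 1. Then xy²z = c^(p+k) d^(p+1). Since p+k ≥ p+1, the number of c's is no longer strictly less than the number of d's, so xy²z ∉ L.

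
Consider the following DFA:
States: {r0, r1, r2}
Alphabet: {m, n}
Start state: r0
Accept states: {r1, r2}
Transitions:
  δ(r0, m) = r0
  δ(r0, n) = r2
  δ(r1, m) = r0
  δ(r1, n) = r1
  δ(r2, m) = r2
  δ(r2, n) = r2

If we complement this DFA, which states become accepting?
Complement accept states = All states \ Original accept states
= {r0, r1, r2} \ {r1, r2}
{r0}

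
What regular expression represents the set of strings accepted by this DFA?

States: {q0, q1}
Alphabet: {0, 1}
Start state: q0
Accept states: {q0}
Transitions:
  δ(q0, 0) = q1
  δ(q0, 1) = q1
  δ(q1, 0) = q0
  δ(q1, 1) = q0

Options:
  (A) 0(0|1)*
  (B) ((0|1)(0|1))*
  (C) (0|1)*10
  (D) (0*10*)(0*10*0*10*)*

Check each option against the DFA on short strings; one disagreement eliminates an option:
  (A) 0(0|1)*: on ε the DFA stays in q0 and accepts (q0 ∈ Accept), but the regex does not match it → eliminate
  (B) ((0|1)(0|1))*: agrees with the DFA on every string of length ≤ 6
  (C) (0|1)*10: on ε the DFA stays in q0 and accepts (q0 ∈ Accept), but the regex does not match it → eliminate
  (D) (0*10*)(0*10*0*10*)*: on ε the DFA stays in q0 and accepts (q0 ∈ Accept), but the regex does not match it → eliminate
Only (B) is consistent with the DFA.
(B) ((0|1)(0|1))*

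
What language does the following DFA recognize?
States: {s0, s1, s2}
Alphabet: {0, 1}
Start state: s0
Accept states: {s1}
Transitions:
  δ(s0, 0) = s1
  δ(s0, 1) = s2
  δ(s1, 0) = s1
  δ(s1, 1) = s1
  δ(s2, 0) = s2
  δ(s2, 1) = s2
Testing a few strings:
  '11' → reject
  '011' → accept
  '000' → accept
  '1' → reject
State roles: s0=no input read; s1=started with 0; s2=started with 1 (dead)
All binary strings starting with 0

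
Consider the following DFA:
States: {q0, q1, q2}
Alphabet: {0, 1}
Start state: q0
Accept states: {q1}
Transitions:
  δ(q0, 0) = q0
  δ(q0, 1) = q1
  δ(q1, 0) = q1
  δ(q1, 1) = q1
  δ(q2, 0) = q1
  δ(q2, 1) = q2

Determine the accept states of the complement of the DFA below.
Complement accept states = All states \ Original accept states
= {q0, q1, q2} \ {q1}
{q0, q2}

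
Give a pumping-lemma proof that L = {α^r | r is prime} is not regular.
Assume L is regular with pumping length p. Idea: pumping by a suitable count produces a composite length.
Let q be a prime with q ≥ p and choose s = α^q ∈ L. By the pumping lemma, s = xyz with |xy| ≤ p, |y| = k ≥ 1. Take i = q+1: |xy^(q+1)z| = q + q·k = q(1+k). Since q ≥ 2 and 1+k ≥ 2, q(1+k) is composite, so xy^(q+1)z ∉ L.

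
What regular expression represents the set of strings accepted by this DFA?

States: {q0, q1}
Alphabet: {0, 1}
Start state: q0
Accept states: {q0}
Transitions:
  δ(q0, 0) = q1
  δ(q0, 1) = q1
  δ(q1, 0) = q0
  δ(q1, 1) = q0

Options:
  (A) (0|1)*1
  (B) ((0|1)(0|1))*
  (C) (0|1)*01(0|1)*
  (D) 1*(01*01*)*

Check each option against the DFA on short strings; one disagreement eliminates an option:
  (A) (0|1)*1: on ε the DFA stays in q0 and accepts (q0 ∈ Accept), but the regex does not match it → eliminate
  (B) ((0|1)(0|1))*: agrees with the DFA on every string of length ≤ 6
  (C) (0|1)*01(0|1)*: on ε the DFA stays in q0 and accepts (q0 ∈ Accept), but the regex does not match it → eliminate
  (D) 1*(01*01*)*: on '1' the DFA goes q0 → q1 and rejects (q1 ∉ Accept), but the regex matches it → eliminate
Only (B) is consistent with the DFA.
(B) ((0|1)(0|1))*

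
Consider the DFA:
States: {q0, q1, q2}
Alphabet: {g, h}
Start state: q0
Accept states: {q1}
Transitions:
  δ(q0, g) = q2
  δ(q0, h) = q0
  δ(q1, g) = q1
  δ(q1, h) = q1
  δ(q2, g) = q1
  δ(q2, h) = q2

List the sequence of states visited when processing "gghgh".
read 'g': q0 → q2
  read 'g': q2 → q1
  read 'h': q1 → q1
  read 'g': q1 → q1
  read 'h': q1 → q1
q0 -> q2 -> q1 -> q1 -> q1 -> q1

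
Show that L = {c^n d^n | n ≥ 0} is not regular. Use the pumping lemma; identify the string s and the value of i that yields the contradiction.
Assume L is regular with pumping length p. Idea: pumping the c-block changes the count balance.
Choose s = c^p d^p (length 2p ≥ p). By the pumping lemma, s = xyz with |xy| ≤ p, |y| > 0. So y = c^k for some k > 0 (since xy is entirely within the c's). Pumping gives xy²z = c^(p+k) d^p, which is not in L since p+k ≠ p.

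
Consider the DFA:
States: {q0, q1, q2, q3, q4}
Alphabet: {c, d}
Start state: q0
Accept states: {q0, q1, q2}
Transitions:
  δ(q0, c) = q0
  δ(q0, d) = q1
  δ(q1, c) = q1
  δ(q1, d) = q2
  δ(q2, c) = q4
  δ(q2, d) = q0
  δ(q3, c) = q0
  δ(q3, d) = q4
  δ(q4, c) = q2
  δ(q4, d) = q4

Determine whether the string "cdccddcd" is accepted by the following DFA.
Processing string "cdccddcd":
  q0 --c--> q0
  q0 --d--> q1
  q1 --c--> q1
  q1 --c--> q1
  q1 --d--> q2
  q2 --d--> q0
  q0 --c--> q0
  q0 --d--> q1
Final state: q1
Accept states: {q0, q1, q2}
Yes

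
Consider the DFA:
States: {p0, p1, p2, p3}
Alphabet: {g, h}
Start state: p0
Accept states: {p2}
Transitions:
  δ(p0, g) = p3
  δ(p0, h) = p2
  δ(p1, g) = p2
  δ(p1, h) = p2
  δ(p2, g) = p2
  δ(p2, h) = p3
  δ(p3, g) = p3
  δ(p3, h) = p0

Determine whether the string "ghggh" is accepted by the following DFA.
Processing string "ghggh":
  p0 --g--> p3
  p3 --h--> p0
  p0 --g--> p3
  p3 --g--> p3
  p3 --h--> p0
Final state: p0
Accept states: {p2}
No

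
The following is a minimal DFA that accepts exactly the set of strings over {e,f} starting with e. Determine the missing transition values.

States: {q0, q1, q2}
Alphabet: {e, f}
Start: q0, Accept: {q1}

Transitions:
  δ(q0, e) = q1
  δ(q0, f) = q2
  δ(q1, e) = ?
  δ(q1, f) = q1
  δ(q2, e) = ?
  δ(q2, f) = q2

From the language and accept set, identify what each state tracks — q0: no input read; q1: started with e; q2: started with f (dead).
Each missing δ(q, a) is the state matching the new tracked value after reading a.
δ(q1, e) = q1; δ(q2, e) = q2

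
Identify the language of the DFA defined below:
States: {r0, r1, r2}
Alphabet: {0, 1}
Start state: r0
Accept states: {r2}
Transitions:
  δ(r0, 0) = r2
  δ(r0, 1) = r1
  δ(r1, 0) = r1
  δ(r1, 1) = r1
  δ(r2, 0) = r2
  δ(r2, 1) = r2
Testing a few strings:
  '10' → reject
  '010' → accept
  '01' → accept
  '00' → accept
State roles: r0=no input read; r1=started with 1 (dead); r2=started with 0
All binary strings starting with 0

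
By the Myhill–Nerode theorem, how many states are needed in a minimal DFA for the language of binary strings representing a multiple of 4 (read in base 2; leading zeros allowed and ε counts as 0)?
By Myhill–Nerode, count the distinguishable equivalence classes: three classes — value mod 4 is 0, 2, or odd (residues 1 and 3 are indistinguishable: 2r+b mod 4 depends only on r mod 2).
3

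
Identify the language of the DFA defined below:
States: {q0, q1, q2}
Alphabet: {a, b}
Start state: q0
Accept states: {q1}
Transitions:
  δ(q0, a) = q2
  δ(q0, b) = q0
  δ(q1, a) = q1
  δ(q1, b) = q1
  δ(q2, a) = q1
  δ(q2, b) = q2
Testing a few strings:
  'aab' → accept
  'aba' → accept
  'b' → reject
  'baa' → accept
State roles: q0=zero a's seen; q1=≥ two a's seen; q2=one a seen
All strings over {a,b} containing at least two a's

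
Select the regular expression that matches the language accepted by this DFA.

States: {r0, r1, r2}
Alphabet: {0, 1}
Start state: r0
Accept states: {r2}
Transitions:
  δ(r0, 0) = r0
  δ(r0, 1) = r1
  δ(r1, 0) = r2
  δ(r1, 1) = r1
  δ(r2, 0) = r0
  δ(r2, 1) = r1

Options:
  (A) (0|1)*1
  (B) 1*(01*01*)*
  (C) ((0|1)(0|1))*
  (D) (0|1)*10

Check each option against the DFA on short strings; one disagreement eliminates an option:
  (A) (0|1)*1: on '1' the DFA goes r0 → r1 and rejects (r1 ∉ Accept), but the regex matches it → eliminate
  (B) 1*(01*01*)*: on ε the DFA stays in r0 and rejects (r0 ∉ Accept), but the regex matches it → eliminate
  (C) ((0|1)(0|1))*: on ε the DFA stays in r0 and rejects (r0 ∉ Accept), but the regex matches it → eliminate
  (D) (0|1)*10: agrees with the DFA on every string of length ≤ 6
Only (D) is consistent with the DFA.
(D) (0|1)*10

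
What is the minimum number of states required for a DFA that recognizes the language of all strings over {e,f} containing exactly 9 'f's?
By Myhill–Nerode, count the distinguishable equivalence classes: 11 classes — having seen 0, 1, …, 9, or >9 copies of 'f'; the count-9 class is the only accepting one and >9 is dead.
11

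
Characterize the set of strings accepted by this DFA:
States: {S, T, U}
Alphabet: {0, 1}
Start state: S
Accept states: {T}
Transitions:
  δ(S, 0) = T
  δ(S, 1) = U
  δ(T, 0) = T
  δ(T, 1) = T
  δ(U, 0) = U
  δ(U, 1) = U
Testing a few strings:
  '111' → reject
  '0' → accept
  '110' → reject
  '00' → accept
State roles: S=no input read; T=started with 0; U=started with 1 (dead)
All binary strings starting with 0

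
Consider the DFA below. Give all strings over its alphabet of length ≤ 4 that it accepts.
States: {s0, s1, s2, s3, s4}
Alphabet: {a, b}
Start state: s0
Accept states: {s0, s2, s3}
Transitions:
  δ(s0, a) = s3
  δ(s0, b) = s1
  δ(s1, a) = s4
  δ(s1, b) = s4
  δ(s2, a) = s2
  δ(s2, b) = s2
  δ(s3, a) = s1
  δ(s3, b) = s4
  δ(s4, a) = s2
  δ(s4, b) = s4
ε, a, aba, baa, bba, aaaa, aaba, abaa, abab, abba, baaa, baab, baba, bbaa, bbab, bbba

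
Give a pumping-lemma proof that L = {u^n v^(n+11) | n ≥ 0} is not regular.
Assume L is regular with pumping length p. Idea: pumping the u-block breaks the fixed offset of 11.
Choose s = u^p v^(p+11) ∈ L. By the pumping lemma, s = xyz with |xy| ≤ p, |y| > 0, so y = u^k with k ≥ 1. Then xy²z = u^(p+k) v^(p+11). For this to be in L we would need p+11 = (p+k)+11, i.e. k = 0, contradicting k ≥ 1. So xy²z ∉ L.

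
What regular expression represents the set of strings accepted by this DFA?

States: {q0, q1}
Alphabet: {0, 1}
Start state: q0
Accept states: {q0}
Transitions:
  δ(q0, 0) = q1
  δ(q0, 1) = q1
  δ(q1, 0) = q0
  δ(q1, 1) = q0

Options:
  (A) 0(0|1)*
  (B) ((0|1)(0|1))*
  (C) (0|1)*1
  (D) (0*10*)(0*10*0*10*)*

Check each option against the DFA on short strings; one disagreement eliminates an option:
  (A) 0(0|1)*: on ε the DFA stays in q0 and accepts (q0 ∈ Accept), but the regex does not match it → eliminate
  (B) ((0|1)(0|1))*: agrees with the DFA on every string of length ≤ 6
  (C) (0|1)*1: on ε the DFA stays in q0 and accepts (q0 ∈ Accept), but the regex does not match it → eliminate
  (D) (0*10*)(0*10*0*10*)*: on ε the DFA stays in q0 and accepts (q0 ∈ Accept), but the regex does not match it → eliminate
Only (B) is consistent with the DFA.
(B) ((0|1)(0|1))*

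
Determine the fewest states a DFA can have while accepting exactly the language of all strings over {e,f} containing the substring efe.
By Myhill–Nerode, count the distinguishable equivalence classes: 4 classes — one per longest suffix of the input that is a prefix of 'efe' (lengths 0 through 2), plus an absorbing 'already seen efe' class.
4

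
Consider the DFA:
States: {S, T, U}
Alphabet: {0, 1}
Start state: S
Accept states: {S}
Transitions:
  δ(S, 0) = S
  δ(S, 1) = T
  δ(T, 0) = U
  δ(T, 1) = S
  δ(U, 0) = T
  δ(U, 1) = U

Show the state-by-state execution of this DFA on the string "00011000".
read '0': S → S
  read '0': S → S
  read '0': S → S
  read '1': S → T
  read '1': T → S
  read '0': S → S
  read '0': S → S
  read '0': S → S
S -> S -> S -> S -> T -> S -> S -> S -> S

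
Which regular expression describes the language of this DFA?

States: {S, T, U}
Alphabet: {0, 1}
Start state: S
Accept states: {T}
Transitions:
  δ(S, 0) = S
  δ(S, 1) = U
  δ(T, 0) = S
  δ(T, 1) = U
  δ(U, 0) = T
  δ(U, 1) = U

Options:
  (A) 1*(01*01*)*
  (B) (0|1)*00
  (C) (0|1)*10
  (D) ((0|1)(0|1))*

Check each option against the DFA on short strings; one disagreement eliminates an option:
  (A) 1*(01*01*)*: on ε the DFA stays in S and rejects (S ∉ Accept), but the regex matches it → eliminate
  (B) (0|1)*00: on '00' the DFA goes S → S → S and rejects (S ∉ Accept), but the regex matches it → eliminate
  (C) (0|1)*10: agrees with the DFA on every string of length ≤ 6
  (D) ((0|1)(0|1))*: on ε the DFA stays in S and rejects (S ∉ Accept), but the regex matches it → eliminate
Only (C) is consistent with the DFA.
(C) (0|1)*10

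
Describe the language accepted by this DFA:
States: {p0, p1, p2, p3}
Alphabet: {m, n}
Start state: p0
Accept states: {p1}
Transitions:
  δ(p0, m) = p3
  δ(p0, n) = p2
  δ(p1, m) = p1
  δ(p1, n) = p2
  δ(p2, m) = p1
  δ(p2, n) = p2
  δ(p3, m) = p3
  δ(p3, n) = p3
Testing a few strings:
  'mmmm' → reject
  'n' → reject
  'nmn' → reject
  'mmmn' → reject
State roles: p0=no input read; p1=started with n, last symbol m; p2=started with n, last symbol n; p3=started with m (dead)
All strings over {m,n} that start with n and end with m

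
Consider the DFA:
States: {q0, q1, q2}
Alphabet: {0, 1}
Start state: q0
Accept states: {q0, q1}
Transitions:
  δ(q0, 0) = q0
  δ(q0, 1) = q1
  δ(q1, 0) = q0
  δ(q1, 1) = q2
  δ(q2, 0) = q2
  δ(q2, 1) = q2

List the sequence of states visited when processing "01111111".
read '0': q0 → q0
  read '1': q0 → q1
  read '1': q1 → q2
  read '1': q2 → q2
  read '1': q2 → q2
  read '1': q2 → q2
  read '1': q2 → q2
  read '1': q2 → q2
q0 -> q0 -> q1 -> q2 -> q2 -> q2 -> q2 -> q2 -> q2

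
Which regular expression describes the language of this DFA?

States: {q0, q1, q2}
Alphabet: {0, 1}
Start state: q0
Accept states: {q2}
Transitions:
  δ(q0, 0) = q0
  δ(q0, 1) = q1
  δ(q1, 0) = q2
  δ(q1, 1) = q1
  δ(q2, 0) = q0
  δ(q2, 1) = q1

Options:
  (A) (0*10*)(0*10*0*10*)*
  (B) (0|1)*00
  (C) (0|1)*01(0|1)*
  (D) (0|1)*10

Check each option against the DFA on short strings; one disagreement eliminates an option:
  (A) (0*10*)(0*10*0*10*)*: on '1' the DFA goes q0 → q1 and rejects (q1 ∉ Accept), but the regex matches it → eliminate
  (B) (0|1)*00: on '00' the DFA goes q0 → q0 → q0 and rejects (q0 ∉ Accept), but the regex matches it → eliminate
  (C) (0|1)*01(0|1)*: on '01' the DFA goes q0 → q0 → q1 and rejects (q1 ∉ Accept), but the regex matches it → eliminate
  (D) (0|1)*10: agrees with the DFA on every string of length ≤ 6
Only (D) is consistent with the DFA.
(D) (0|1)*10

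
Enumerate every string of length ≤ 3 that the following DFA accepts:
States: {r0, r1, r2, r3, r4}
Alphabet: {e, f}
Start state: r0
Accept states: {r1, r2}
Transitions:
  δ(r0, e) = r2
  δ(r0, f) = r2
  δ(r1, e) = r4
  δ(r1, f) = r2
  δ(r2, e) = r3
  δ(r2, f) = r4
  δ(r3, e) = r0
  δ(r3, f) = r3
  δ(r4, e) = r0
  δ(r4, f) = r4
e, f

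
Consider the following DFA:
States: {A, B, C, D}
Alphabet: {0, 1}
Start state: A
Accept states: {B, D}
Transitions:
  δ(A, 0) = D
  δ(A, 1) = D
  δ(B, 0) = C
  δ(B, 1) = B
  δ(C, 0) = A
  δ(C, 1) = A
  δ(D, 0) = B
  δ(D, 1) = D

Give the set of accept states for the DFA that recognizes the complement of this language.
Complement accept states = All states \ Original accept states
= {A, B, C, D} \ {B, D}
{A, C}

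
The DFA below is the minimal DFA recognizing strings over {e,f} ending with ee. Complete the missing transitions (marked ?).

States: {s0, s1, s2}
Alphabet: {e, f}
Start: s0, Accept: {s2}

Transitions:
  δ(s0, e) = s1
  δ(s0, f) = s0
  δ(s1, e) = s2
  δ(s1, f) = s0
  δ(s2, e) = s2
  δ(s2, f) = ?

From the language and accept set, identify what each state tracks — s0: last symbol not e; s1: one trailing e; s2: two trailing e's.
Each missing δ(q, a) is the state matching the new tracked value after reading a.
δ(s2, f) = s0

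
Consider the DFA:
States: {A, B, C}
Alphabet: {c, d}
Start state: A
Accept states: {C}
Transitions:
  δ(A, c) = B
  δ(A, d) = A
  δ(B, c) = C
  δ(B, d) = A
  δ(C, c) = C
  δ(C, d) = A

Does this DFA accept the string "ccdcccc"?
Processing string "ccdcccc":
  A --c--> B
  B --c--> C
  C --d--> A
  A --c--> B
  B --c--> C
  C --c--> C
  C --c--> C
Final state: C
Accept states: {C}
Yes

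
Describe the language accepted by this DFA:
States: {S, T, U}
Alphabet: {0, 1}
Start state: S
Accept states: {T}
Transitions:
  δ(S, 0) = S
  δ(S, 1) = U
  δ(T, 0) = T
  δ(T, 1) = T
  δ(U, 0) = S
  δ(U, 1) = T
Testing a few strings:
  '0' → reject
  '110' → accept
  '000' → reject
  '10' → reject
State roles: S=no progress toward 11; T=substring 11 seen; U=one trailing 1
All binary strings containing the substring 11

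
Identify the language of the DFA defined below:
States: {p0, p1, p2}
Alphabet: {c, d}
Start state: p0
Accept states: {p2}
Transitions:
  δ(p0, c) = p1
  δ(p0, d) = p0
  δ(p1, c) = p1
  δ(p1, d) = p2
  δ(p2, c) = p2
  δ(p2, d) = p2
Testing a few strings:
  'cc' → reject
  'dccd' → accept
  'dccc' → reject
  'ccc' → reject
State roles: p0=no c seen yet; p1=seen a c, waiting for d; p2=substring cd seen
All strings over {c,d} containing the substring cd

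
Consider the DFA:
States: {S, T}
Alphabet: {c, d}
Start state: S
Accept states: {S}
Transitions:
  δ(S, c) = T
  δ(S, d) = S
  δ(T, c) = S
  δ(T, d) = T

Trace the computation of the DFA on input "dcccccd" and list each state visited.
read 'd': S → S
  read 'c': S → T
  read 'c': T → S
  read 'c': S → T
  read 'c': T → S
  read 'c': S → T
  read 'd': T → T
S -> S -> T -> S -> T -> S -> T -> T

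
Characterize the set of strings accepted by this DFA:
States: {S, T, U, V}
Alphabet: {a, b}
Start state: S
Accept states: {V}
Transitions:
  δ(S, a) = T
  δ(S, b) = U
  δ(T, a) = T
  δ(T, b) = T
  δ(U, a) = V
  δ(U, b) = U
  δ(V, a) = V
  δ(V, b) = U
Testing a few strings:
  'aaba' → reject
  'a' → reject
  'bbb' → reject
  'bbab' → reject
State roles: S=no input read; T=started with a (dead); U=started with b, last symbol b; V=started with b, last symbol a
All strings over {a,b} that start with b and end with a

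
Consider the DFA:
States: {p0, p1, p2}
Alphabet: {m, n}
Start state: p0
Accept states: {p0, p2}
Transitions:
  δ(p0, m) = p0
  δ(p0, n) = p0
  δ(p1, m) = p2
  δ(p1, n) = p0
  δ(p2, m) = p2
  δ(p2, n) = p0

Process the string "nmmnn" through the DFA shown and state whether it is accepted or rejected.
Processing string "nmmnn":
  p0 --n--> p0
  p0 --m--> p0
  p0 --m--> p0
  p0 --n--> p0
  p0 --n--> p0
Final state: p0
Accept states: {p0, p2}
Yes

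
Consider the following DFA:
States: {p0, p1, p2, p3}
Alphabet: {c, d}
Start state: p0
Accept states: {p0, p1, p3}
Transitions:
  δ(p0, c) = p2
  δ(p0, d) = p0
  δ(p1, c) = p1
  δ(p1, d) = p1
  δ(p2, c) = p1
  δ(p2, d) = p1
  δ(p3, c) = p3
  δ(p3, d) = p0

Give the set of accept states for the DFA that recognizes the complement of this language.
Complement accept states = All states \ Original accept states
= {p0, p1, p2, p3} \ {p0, p1, p3}
{p2}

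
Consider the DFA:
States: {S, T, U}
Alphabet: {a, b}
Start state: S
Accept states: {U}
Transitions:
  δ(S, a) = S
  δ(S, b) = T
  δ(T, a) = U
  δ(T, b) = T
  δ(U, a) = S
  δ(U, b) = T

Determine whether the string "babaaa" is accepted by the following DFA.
Processing string "babaaa":
  S --b--> T
  T --a--> U
  U --b--> T
  T --a--> U
  U --a--> S
  S --a--> S
Final state: S
Accept states: {U}
No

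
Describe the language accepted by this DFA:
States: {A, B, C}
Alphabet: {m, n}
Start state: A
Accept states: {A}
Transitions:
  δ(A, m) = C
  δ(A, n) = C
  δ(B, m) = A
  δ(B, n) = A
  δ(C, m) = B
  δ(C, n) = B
Testing a few strings:
  'nm' → reject
  'nmn' → accept
  'nmnn' → reject
  'n' → reject
State roles: A=length ≡ 0 (mod 3); B=length ≡ 2 (mod 3); C=length ≡ 1 (mod 3)
All strings over {m,n} whose length is a multiple of 3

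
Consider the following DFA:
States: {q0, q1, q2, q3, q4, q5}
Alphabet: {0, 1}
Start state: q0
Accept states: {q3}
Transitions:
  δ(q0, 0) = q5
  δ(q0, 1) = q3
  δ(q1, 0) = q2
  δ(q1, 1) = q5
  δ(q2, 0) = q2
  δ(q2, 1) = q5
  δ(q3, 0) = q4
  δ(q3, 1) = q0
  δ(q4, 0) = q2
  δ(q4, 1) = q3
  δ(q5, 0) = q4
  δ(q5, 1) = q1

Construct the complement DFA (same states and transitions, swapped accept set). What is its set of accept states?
Complement accept states = All states \ Original accept states
= {q0, q1, q2, q3, q4, q5} \ {q3}
{q0, q1, q2, q4, q5}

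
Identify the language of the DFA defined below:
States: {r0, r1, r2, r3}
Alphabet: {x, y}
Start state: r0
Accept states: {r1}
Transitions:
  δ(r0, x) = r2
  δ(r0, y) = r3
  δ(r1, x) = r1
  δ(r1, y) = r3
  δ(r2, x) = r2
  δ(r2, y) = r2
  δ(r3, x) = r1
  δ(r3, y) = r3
Testing a few strings:
  'yxx' → accept
  'yx' → accept
  'x' → reject
  'xx' → reject
State roles: r0=no input read; r1=started with y, last symbol x; r2=started with x (dead); r3=started with y, last symbol y
All strings over {x,y} that start with y and end with x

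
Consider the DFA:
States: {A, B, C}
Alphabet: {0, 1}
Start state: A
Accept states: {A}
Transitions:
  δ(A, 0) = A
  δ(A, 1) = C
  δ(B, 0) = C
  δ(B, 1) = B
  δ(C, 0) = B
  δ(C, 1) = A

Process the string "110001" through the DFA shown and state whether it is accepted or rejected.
Processing string "110001":
  A --1--> C
  C --1--> A
  A --0--> A
  A --0--> A
  A --0--> A
  A --1--> C
Final state: C
Accept states: {A}
No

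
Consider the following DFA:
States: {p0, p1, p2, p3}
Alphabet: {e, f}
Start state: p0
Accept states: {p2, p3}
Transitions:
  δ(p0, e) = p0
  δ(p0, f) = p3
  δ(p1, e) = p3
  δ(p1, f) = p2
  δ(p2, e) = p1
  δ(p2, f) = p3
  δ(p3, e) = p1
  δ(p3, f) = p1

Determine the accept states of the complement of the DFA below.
Complement accept states = All states \ Original accept states
= {p0, p1, p2, p3} \ {p2, p3}
{p0, p1}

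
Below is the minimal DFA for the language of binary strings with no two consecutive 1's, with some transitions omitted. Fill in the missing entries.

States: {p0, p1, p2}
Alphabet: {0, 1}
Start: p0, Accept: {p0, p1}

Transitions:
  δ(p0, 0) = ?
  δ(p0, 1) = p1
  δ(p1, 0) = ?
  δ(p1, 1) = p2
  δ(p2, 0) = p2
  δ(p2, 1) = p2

From the language and accept set, identify what each state tracks — p0: last symbol not 1 (ok); p1: last symbol 1 (ok); p2: saw 11 (dead).
Each missing δ(q, a) is the state matching the new tracked value after reading a.
δ(p0, 0) = p0; δ(p1, 0) = p0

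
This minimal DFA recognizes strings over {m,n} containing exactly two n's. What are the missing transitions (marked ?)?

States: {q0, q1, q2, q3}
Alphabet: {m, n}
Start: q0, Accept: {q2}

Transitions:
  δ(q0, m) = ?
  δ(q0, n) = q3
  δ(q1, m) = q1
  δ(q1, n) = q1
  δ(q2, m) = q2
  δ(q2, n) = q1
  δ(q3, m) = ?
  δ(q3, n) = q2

From the language and accept set, identify what each state tracks — q0: zero n's; q1: ≥ three n's (dead); q2: two n's; q3: one n.
Each missing δ(q, a) is the state matching the new tracked value after reading a.
δ(q0, m) = q0; δ(q3, m) = q3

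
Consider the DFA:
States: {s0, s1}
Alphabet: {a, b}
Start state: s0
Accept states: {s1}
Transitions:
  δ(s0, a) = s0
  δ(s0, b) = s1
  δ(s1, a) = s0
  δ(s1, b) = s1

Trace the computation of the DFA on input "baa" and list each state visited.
read 'b': s0 → s1
  read 'a': s1 → s0
  read 'a': s0 → s0
s0 -> s1 -> s0 -> s0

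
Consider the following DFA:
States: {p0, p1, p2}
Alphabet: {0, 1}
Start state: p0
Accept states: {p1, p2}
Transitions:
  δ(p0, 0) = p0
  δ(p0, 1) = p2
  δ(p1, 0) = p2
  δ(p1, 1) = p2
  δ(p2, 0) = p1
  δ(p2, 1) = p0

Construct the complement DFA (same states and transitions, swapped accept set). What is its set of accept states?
Complement accept states = All states \ Original accept states
= {p0, p1, p2} \ {p1, p2}
{p0}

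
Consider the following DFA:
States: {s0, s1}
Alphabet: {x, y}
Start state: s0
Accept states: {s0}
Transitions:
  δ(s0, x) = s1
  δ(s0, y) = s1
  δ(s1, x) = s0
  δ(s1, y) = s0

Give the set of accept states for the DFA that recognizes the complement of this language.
Complement accept states = All states \ Original accept states
= {s0, s1} \ {s0}
{s1}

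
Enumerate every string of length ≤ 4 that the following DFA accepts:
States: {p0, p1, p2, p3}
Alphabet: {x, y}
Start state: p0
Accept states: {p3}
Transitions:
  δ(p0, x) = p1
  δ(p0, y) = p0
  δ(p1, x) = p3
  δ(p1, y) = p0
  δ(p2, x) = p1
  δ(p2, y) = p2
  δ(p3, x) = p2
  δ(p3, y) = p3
xx, xxy, yxx, xxyy, xyxx, yxxy, yyxx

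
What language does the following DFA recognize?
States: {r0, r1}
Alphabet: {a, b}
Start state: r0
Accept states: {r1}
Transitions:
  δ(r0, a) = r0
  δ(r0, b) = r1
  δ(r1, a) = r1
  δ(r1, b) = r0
Testing a few strings:
  'ab' → accept
  'ba' → accept
  'aab' → accept
  'a' → reject
State roles: r0=even number of b's so far; r1=odd number of b's so far
All strings over {a,b} with an odd number of b's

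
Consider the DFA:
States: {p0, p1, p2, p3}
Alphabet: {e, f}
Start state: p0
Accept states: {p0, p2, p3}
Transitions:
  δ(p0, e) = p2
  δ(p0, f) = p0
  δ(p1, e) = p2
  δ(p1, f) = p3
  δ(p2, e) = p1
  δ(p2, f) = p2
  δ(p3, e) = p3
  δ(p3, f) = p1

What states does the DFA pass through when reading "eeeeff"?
read 'e': p0 → p2
  read 'e': p2 → p1
  read 'e': p1 → p2
  read 'e': p2 → p1
  read 'f': p1 → p3
  read 'f': p3 → p1
p0 -> p2 -> p1 -> p2 -> p1 -> p3 -> p1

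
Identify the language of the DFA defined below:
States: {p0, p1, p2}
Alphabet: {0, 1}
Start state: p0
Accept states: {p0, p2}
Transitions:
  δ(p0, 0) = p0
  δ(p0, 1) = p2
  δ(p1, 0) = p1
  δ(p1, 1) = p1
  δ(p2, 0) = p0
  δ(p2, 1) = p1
Testing a few strings:
  '1' → accept
  '0' → accept
  '011' → reject
  '1101' → reject
State roles: p0=last symbol not 1 (ok); p1=saw 11 (dead); p2=last symbol 1 (ok)
All binary strings with no two consecutive 1's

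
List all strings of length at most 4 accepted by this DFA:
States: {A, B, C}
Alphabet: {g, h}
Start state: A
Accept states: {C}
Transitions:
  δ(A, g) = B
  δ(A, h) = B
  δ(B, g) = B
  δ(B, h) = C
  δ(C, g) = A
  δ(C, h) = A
gh, hh, ggh, hgh, gggh, hggh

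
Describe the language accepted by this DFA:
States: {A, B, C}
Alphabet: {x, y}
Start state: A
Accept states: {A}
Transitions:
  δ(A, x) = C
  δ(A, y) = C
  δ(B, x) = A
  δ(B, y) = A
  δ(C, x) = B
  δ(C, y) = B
Testing a few strings:
  'yyyy' → reject
  'yy' → reject
  'xyxx' → reject
  'xy' → reject
State roles: A=length ≡ 0 (mod 3); B=length ≡ 2 (mod 3); C=length ≡ 1 (mod 3)
All strings over {x,y} whose length is a multiple of 3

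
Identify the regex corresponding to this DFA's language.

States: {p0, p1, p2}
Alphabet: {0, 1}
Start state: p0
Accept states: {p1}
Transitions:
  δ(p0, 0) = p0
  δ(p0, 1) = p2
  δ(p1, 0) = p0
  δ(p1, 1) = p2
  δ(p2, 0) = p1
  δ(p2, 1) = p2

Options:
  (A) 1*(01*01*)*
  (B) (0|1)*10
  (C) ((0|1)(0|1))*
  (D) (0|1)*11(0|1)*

Check each option against the DFA on short strings; one disagreement eliminates an option:
  (A) 1*(01*01*)*: on ε the DFA stays in p0 and rejects (p0 ∉ Accept), but the regex matches it → eliminate
  (B) (0|1)*10: agrees with the DFA on every string of length ≤ 6
  (C) ((0|1)(0|1))*: on ε the DFA stays in p0 and rejects (p0 ∉ Accept), but the regex matches it → eliminate
  (D) (0|1)*11(0|1)*: on '10' the DFA goes p0 → p2 → p1 and accepts (p1 ∈ Accept), but the regex does not match it → eliminate
Only (B) is consistent with the DFA.
(B) (0|1)*10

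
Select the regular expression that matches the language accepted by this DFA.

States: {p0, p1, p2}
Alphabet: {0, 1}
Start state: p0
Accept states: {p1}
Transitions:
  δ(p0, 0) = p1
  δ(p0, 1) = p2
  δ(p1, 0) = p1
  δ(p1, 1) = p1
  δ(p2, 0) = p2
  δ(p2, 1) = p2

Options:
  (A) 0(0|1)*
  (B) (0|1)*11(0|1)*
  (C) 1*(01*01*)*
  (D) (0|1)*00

Check each option against the DFA on short strings; one disagreement eliminates an option:
  (A) 0(0|1)*: agrees with the DFA on every string of length ≤ 6
  (B) (0|1)*11(0|1)*: on '0' the DFA goes p0 → p1 and accepts (p1 ∈ Accept), but the regex does not match it → eliminate
  (C) 1*(01*01*)*: on ε the DFA stays in p0 and rejects (p0 ∉ Accept), but the regex matches it → eliminate
  (D) (0|1)*00: on '0' the DFA goes p0 → p1 and accepts (p1 ∈ Accept), but the regex does not match it → eliminate
Only (A) is consistent with the DFA.
(A) 0(0|1)*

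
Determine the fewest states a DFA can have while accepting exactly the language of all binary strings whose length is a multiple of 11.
By Myhill–Nerode, count the distinguishable equivalence classes: 11 classes — one per residue of the length mod 11; class i is distinguished from class j by any string of length (11 − i) mod 11.
11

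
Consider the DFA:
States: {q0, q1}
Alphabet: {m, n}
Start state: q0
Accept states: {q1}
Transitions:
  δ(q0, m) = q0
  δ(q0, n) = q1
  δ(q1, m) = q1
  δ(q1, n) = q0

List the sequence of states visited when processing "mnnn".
read 'm': q0 → q0
  read 'n': q0 → q1
  read 'n': q1 → q0
  read 'n': q0 → q1
q0 -> q0 -> q1 -> q0 -> q1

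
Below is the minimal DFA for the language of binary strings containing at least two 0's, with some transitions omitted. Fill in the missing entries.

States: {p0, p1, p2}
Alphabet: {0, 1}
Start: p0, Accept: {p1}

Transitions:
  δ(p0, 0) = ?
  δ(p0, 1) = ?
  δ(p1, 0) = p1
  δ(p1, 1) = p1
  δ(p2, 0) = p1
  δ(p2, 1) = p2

From the language and accept set, identify what each state tracks — p0: zero 0's seen; p1: ≥ two 0's seen; p2: one 0 seen.
Each missing δ(q, a) is the state matching the new tracked value after reading a.
δ(p0, 0) = p2; δ(p0, 1) = p0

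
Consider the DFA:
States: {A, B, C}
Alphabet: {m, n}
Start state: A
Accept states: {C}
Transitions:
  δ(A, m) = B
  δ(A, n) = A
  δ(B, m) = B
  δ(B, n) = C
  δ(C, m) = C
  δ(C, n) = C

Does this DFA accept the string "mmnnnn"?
Processing string "mmnnnn":
  A --m--> B
  B --m--> B
  B --n--> C
  C --n--> C
  C --n--> C
  C --n--> C
Final state: C
Accept states: {C}
Yes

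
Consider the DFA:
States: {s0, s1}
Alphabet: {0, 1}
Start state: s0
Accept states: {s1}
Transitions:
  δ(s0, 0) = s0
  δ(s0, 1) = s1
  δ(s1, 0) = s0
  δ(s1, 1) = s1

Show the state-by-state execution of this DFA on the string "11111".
read '1': s0 → s1
  read '1': s1 → s1
  read '1': s1 → s1
  read '1': s1 → s1
  read '1': s1 → s1
s0 -> s1 -> s1 -> s1 -> s1 -> s1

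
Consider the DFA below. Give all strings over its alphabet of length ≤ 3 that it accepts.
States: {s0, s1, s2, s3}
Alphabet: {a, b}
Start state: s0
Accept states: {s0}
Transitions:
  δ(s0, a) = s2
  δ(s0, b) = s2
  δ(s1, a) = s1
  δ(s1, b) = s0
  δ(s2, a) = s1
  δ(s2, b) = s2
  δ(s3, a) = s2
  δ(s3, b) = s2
ε, aab, bab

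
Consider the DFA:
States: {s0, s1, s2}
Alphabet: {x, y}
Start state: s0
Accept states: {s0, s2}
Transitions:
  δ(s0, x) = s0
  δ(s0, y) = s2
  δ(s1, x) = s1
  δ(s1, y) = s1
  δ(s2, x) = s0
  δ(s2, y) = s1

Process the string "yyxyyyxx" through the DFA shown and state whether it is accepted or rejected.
Processing string "yyxyyyxx":
  s0 --y--> s2
  s2 --y--> s1
  s1 --x--> s1
  s1 --y--> s1
  s1 --y--> s1
  s1 --y--> s1
  s1 --x--> s1
  s1 --x--> s1
Final state: s1
Accept states: {s0, s2}
No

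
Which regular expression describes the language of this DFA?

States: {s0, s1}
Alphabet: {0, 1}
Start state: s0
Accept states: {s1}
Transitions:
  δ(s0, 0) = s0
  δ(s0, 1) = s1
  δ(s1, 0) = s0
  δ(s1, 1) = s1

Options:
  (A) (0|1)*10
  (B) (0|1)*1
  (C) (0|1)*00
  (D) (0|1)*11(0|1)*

Check each option against the DFA on short strings; one disagreement eliminates an option:
  (A) (0|1)*10: on '1' the DFA goes s0 → s1 and accepts (s1 ∈ Accept), but the regex does not match it → eliminate
  (B) (0|1)*1: agrees with the DFA on every string of length ≤ 6
  (C) (0|1)*00: on '1' the DFA goes s0 → s1 and accepts (s1 ∈ Accept), but the regex does not match it → eliminate
  (D) (0|1)*11(0|1)*: on '1' the DFA goes s0 → s1 and accepts (s1 ∈ Accept), but the regex does not match it → eliminate
Only (B) is consistent with the DFA.
(B) (0|1)*1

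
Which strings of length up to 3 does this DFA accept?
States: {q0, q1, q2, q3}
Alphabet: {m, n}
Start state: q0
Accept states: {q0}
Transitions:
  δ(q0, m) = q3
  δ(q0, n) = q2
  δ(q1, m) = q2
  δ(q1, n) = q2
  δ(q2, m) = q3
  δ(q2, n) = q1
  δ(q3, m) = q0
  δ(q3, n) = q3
ε, mm, mnm, nmm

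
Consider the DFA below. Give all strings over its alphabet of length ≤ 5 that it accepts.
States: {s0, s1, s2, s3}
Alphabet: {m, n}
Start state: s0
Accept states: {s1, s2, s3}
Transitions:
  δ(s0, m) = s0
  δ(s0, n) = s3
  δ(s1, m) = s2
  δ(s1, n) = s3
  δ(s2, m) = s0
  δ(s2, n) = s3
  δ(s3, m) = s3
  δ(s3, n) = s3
n, mn, nm, nn, mmn, mnm, mnn, nmm, nmn, nnm, nnn, mmmn, mmnm, mmnn, mnmm, mnmn, mnnm, mnnn, nmmm, nmmn, nmnm, nmnn, nnmm, nnmn, nnnm, nnnn, mmmmn, mmmnm, mmmnn, mmnmm, mmnmn, mmnnm, mmnnn, mnmmm, mnmmn, mnmnm, mnmnn, mnnmm, mnnmn, mnnnm, mnnnn, nmmmm, nmmmn, nmmnm, nmmnn, nmnmm, nmnmn, nmnnm, nmnnn, nnmmm, nnmmn, nnmnm, nnmnn, nnnmm, nnnmn, nnnnm, nnnnn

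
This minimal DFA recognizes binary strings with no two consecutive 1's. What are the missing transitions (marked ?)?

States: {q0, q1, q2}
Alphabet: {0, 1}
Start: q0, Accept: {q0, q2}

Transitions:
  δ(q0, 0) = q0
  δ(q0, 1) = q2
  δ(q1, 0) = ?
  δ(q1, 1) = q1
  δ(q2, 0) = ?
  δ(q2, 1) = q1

From the language and accept set, identify what each state tracks — q0: last symbol not 1 (ok); q1: saw 11 (dead); q2: last symbol 1 (ok).
Each missing δ(q, a) is the state matching the new tracked value after reading a.
δ(q1, 0) = q1; δ(q2, 0) = q0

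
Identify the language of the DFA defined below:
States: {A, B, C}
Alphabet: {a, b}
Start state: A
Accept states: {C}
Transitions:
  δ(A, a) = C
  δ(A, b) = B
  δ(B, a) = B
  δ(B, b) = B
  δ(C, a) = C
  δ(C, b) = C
Testing a few strings:
  'b' → reject
  'bab' → reject
  'bba' → reject
  'bbb' → reject
State roles: A=no input read; B=started with b (dead); C=started with a
All strings over {a,b} starting with a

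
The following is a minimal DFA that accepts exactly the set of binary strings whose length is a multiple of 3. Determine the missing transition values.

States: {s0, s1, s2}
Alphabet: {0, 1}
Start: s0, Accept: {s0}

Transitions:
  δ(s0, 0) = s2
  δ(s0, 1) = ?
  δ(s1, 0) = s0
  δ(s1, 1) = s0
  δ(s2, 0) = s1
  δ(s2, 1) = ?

From the language and accept set, identify what each state tracks — s0: length ≡ 0 (mod 3); s1: length ≡ 2 (mod 3); s2: length ≡ 1 (mod 3).
Each missing δ(q, a) is the state matching the new tracked value after reading a.
δ(s0, 1) = s2; δ(s2, 1) = s1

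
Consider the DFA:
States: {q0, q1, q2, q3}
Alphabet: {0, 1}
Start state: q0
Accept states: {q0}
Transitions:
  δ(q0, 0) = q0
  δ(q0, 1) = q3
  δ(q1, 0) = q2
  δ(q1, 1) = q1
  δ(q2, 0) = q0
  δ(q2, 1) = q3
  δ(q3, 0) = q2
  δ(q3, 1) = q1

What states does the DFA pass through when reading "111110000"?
read '1': q0 → q3
  read '1': q3 → q1
  read '1': q1 → q1
  read '1': q1 → q1
  read '1': q1 → q1
  read '0': q1 → q2
  read '0': q2 → q0
  read '0': q0 → q0
  read '0': q0 → q0
q0 -> q3 -> q1 -> q1 -> q1 -> q1 -> q2 -> q0 -> q0 -> q0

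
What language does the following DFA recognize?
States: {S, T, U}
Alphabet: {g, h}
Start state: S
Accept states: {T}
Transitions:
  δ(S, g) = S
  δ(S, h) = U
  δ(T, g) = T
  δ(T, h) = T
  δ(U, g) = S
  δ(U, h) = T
Testing a few strings:
  'hhgh' → accept
  'gghh' → accept
  'g' → reject
  'ggg' → reject
State roles: S=no progress toward hh; T=substring hh seen; U=one trailing h
All strings over {g,h} containing the substring hh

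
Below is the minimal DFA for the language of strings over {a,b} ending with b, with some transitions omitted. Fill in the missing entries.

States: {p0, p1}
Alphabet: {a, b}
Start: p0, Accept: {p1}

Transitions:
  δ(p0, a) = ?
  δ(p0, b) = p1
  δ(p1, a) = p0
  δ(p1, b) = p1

From the language and accept set, identify what each state tracks — p0: last symbol not b; p1: last symbol is b.
Each missing δ(q, a) is the state matching the new tracked value after reading a.
δ(p0, a) = p0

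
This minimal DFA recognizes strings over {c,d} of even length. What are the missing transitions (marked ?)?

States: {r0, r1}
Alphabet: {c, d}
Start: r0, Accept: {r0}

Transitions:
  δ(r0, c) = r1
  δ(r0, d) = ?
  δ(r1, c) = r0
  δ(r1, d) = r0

From the language and accept set, identify what each state tracks — r0: even length so far; r1: odd length so far.
Each missing δ(q, a) is the state matching the new tracked value after reading a.
δ(r0, d) = r1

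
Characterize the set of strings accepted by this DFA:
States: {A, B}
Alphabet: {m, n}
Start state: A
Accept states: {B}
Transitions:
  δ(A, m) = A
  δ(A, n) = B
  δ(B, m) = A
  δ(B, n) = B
Testing a few strings:
  'n' → accept
  'nn' → accept
  'nmn' → accept
  'nm' → reject
State roles: A=last symbol not n; B=last symbol is n
All strings over {m,n} ending with n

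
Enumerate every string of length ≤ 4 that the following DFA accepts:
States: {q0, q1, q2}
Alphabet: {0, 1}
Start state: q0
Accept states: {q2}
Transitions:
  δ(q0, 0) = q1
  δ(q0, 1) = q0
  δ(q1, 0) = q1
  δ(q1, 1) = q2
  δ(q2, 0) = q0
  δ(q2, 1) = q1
01, 001, 101, 0001, 0111, 1001, 1101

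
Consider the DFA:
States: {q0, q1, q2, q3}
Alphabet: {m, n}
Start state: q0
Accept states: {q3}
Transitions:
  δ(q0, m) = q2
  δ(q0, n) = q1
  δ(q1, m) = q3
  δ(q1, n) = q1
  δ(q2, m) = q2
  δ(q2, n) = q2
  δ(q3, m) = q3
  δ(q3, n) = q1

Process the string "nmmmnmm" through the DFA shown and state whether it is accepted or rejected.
Processing string "nmmmnmm":
  q0 --n--> q1
  q1 --m--> q3
  q3 --m--> q3
  q3 --m--> q3
  q3 --n--> q1
  q1 --m--> q3
  q3 --m--> q3
Final state: q3
Accept states: {q3}
Yes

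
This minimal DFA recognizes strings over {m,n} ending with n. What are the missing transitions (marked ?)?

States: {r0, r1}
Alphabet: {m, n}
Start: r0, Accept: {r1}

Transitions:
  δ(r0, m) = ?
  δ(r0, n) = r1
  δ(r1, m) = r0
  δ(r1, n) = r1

From the language and accept set, identify what each state tracks — r0: last symbol not n; r1: last symbol is n.
Each missing δ(q, a) is the state matching the new tracked value after reading a.
δ(r0, m) = r0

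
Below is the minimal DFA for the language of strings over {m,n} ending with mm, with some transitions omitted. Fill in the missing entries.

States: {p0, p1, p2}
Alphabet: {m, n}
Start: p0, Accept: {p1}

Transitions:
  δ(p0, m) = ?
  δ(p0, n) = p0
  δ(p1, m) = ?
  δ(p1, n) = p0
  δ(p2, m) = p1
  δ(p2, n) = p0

From the language and accept set, identify what each state tracks — p0: last symbol not m; p1: two trailing m's; p2: one trailing m.
Each missing δ(q, a) is the state matching the new tracked value after reading a.
δ(p0, m) = p2; δ(p1, m) = p1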